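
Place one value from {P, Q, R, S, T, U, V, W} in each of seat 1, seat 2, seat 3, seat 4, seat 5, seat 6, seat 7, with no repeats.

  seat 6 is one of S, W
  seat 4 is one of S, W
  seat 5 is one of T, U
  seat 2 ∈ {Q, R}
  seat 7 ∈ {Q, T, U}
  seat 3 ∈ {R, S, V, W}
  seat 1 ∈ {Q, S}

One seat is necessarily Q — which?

seat 1

Among the 7 variables, V fits only seat 3 (and all 7 values in {Q, R, S, T, U, V, W} must be used), so seat 3 = V.
The 6 still-open variables together cover exactly {Q, R, S, T, U, W} — 6 values for 6 variables — and R appears only in seat 2's list, so seat 2 = R.
seat 4 and seat 6 between them cover only {S, W} — a naked pair. Remove those values from seat 1.
So Q goes to seat 1.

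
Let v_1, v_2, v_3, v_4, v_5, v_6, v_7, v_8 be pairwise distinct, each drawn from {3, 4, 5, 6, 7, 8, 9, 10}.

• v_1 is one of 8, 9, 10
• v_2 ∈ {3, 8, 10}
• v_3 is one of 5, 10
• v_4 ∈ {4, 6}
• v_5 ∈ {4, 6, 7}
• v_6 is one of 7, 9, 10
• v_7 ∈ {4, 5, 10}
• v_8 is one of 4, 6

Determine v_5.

7

The 8 variables together cover exactly {3, 4, 5, 6, 7, 8, 9, 10} — 8 values for 8 variables — and 3 appears only in v_2's list, so v_2 = 3.
Among the 7 still-open variables, 8 fits only v_1 (and all 7 values in {4, 5, 6, 7, 8, 9, 10} must be used), so v_1 = 8.
The 6 still-open variables together cover exactly {4, 5, 6, 7, 9, 10} — 6 values for 6 variables — and 9 appears only in v_6's list, so v_6 = 9.
The 5 still-open variables together cover exactly {4, 5, 6, 7, 10} — 5 values for 5 variables — and 7 appears only in v_5's list, so v_5 = 7.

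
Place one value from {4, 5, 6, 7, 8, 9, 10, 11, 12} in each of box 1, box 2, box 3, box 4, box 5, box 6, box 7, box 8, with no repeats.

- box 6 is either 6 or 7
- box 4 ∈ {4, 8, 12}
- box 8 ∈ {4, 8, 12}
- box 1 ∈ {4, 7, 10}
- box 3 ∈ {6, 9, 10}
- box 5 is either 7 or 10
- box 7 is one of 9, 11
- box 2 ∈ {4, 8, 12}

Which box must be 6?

The 8 variables draw from only 8 values {4, 6, 7, 8, 9, 10, 11, 12}, so each is used; only box 7 can be 11, hence box 7 = 11.
Among the 7 still-open variables, 9 fits only box 3 (and all 7 values in {4, 6, 7, 8, 9, 10, 12} must be used), so box 3 = 9.
Among the 6 still-open variables, 6 fits only box 6 (and all 6 values in {4, 6, 7, 8, 10, 12} must be used), so box 6 = 6.

box 6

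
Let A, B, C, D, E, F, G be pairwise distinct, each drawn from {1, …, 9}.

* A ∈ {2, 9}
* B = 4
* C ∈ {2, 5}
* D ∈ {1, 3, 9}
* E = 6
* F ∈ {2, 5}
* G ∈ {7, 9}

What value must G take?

7

B has just one choice, so B = 4.
E has just one choice, so E = 6.
The 2 variables C and F are confined to {2, 5}, which locks those values in; drop them from A.
A's domain is down to {9}, so A = 9. Remove 9 from D, G.
So G = 7.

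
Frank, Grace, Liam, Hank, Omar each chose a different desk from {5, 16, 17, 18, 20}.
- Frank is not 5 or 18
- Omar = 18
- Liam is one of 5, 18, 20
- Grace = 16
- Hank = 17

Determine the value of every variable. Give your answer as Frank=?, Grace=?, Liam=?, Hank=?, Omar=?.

Grace's domain is down to {16}, so Grace = 16. So Frank can't be 16.
Hank must be 17 (only option left). Strike 17 from Frank.
That leaves Omar = 18. Remove 18 from Liam.
That leaves Frank = 20. So Liam can't be 20.
Liam must be 5 (only option left).

Frank=20, Grace=16, Liam=5, Hank=17, Omar=18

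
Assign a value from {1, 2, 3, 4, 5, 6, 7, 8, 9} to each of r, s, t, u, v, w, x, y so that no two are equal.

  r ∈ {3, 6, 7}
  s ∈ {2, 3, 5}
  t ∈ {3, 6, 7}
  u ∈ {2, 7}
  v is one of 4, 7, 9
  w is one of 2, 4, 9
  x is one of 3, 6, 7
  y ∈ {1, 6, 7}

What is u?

2

The 8 variables together cover exactly {1, 2, 3, 4, 5, 6, 7, 9} — 8 values for 8 variables — and 1 appears only in y's list, so y = 1.
The 7 still-open variables together cover exactly {2, 3, 4, 5, 6, 7, 9} — 7 values for 7 variables — and 5 appears only in s's list, so s = 5.
r, t, x between them cover only {3, 6, 7} — a naked triple. Remove those values from u, v.
So u = 2.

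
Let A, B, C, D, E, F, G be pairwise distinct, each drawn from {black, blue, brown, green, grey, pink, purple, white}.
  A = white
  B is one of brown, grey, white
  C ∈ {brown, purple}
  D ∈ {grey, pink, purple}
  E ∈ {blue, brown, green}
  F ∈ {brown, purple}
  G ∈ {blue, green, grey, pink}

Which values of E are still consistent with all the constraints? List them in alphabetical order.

A's domain is down to {white}, so A = white. Remove white from B.
The 2 variables C and F are confined to {brown, purple}, which locks those values in; drop them from B, D, E.
B's domain is down to {grey}, so B = grey. So D, G can't be grey.
That leaves D = pink. Strike pink from G.
No further eliminations apply; E can still be any of blue, green.

blue, green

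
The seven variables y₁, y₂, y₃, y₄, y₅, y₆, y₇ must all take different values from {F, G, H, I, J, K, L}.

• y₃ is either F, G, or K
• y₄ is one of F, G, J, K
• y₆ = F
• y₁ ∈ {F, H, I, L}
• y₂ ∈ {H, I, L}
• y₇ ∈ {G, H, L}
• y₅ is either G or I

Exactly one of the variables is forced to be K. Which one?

y₃

y₆ must be F (only option left). Eliminate F elsewhere: y₁, y₃, y₄.
The 6 still-open variables draw from only 6 values {G, H, I, J, K, L}, so each is used; only y₄ can be J, hence y₄ = J.
The 5 still-open variables together cover exactly {G, H, I, K, L} — 5 values for 5 variables — and K appears only in y₃'s list, so y₃ = K.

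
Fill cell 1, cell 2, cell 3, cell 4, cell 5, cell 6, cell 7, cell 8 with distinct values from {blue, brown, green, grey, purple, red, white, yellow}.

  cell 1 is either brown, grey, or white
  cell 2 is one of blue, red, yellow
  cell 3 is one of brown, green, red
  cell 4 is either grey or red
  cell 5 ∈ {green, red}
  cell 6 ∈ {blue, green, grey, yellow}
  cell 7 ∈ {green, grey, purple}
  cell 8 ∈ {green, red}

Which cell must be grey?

cell 4

Among the 8 variables, purple fits only cell 7 (and all 8 values in {blue, brown, green, grey, purple, red, white, yellow} must be used), so cell 7 = purple.
Among the 7 still-open variables, white fits only cell 1 (and all 7 values in {blue, brown, green, grey, red, white, yellow} must be used), so cell 1 = white.
Among the 6 still-open variables, brown fits only cell 3 (and all 6 values in {blue, brown, green, grey, red, yellow} must be used), so cell 3 = brown.
cell 5 and cell 8 between them cover only {green, red} — a naked pair. Remove those values from cell 2, cell 4, cell 6.
So grey goes to cell 4.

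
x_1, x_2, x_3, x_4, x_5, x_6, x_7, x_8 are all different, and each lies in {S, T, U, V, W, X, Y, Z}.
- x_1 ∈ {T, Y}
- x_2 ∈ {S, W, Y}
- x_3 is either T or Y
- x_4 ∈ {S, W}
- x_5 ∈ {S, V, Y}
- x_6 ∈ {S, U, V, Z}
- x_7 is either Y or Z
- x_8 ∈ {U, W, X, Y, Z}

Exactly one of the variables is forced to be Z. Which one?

The 8 variables together cover exactly {S, T, U, V, W, X, Y, Z} — 8 values for 8 variables — and X appears only in x_8's list, so x_8 = X.
The 7 still-open variables together cover exactly {S, T, U, V, W, Y, Z} — 7 values for 7 variables — and U appears only in x_6's list, so x_6 = U.
Among the 6 still-open variables, V fits only x_5 (and all 6 values in {S, T, V, W, Y, Z} must be used), so x_5 = V.
The 5 still-open variables draw from only 5 values {S, T, W, Y, Z}, so each is used; only x_7 can be Z, hence x_7 = Z.

x_7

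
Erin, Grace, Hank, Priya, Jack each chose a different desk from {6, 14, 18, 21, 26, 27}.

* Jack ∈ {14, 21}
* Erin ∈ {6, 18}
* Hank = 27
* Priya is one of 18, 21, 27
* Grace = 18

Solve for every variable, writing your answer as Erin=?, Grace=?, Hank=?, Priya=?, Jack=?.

Grace has just one choice, so Grace = 18. Strike 18 from Erin, Priya.
Hank has just one choice, so Hank = 27. So Priya can't be 27.
Priya's domain is down to {21}, so Priya = 21. Eliminate 21 elsewhere: Jack.
Jack's domain is down to {14}, so Jack = 14.
Erin has just one choice, so Erin = 6.

Erin=6, Grace=18, Hank=27, Priya=21, Jack=14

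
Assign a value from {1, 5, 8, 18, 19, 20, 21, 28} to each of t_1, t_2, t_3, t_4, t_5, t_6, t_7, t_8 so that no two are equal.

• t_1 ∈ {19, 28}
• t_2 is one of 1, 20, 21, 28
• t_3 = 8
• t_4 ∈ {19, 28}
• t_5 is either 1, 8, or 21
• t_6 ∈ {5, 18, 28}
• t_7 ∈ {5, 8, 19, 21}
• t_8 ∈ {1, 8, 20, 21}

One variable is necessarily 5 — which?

t_3 must be 8 (only option left). Remove 8 from t_5, t_7, t_8.
The 7 still-open variables draw from only 7 values {1, 5, 18, 19, 20, 21, 28}, so each is used; only t_6 can be 18, hence t_6 = 18.
The 6 still-open variables together cover exactly {1, 5, 19, 20, 21, 28} — 6 values for 6 variables — and 5 appears only in t_7's list, so t_7 = 5.

t_7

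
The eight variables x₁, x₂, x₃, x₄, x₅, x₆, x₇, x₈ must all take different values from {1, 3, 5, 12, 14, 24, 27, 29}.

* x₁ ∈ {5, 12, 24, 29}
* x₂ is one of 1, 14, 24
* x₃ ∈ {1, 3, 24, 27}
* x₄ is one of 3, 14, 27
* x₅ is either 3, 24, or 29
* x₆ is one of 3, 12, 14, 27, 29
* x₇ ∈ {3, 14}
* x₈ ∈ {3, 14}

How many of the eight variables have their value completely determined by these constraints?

4

The 8 variables together cover exactly {1, 3, 5, 12, 14, 24, 27, 29} — 8 values for 8 variables — and 5 appears only in x₁'s list, so x₁ = 5.
The 7 still-open variables together cover exactly {1, 3, 12, 14, 24, 27, 29} — 7 values for 7 variables — and 12 appears only in x₆'s list, so x₆ = 12.
The 6 still-open variables draw from only 6 values {1, 3, 14, 24, 27, 29}, so each is used; only x₅ can be 29, hence x₅ = 29.
The 2 variables x₇ and x₈ are confined to {3, 14}, which locks those values in; drop them from x₂, x₃, x₄.
x₄ must be 27 (only option left). Strike 27 from x₃.
Determined: x₁=5, x₄=27, x₅=29, x₆=12. The other variables each still have more than one consistent value. That makes 4.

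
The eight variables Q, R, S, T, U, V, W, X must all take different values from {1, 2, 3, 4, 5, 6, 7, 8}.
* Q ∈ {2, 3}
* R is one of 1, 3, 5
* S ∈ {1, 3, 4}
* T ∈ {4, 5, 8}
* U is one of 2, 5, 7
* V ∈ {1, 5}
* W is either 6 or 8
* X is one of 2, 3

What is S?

The 8 variables together cover exactly {1, 2, 3, 4, 5, 6, 7, 8} — 8 values for 8 variables — and 6 appears only in W's list, so W = 6.
The 7 still-open variables draw from only 7 values {1, 2, 3, 4, 5, 7, 8}, so each is used; only U can be 7, hence U = 7.
The 6 still-open variables draw from only 6 values {1, 2, 3, 4, 5, 8}, so each is used; only T can be 8, hence T = 8.
Among the 5 still-open variables, 4 fits only S (and all 5 values in {1, 2, 3, 4, 5} must be used), so S = 4.

4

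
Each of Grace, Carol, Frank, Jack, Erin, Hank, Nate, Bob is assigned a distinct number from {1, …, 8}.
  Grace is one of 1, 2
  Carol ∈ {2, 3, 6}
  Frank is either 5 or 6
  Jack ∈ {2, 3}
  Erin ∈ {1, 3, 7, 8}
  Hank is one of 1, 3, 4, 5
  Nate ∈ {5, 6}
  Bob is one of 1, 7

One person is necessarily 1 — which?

The 8 variables draw from only 8 values {1, 2, 3, 4, 5, 6, 7, 8}, so each is used; only Hank can be 4, hence Hank = 4.
The 7 still-open variables together cover exactly {1, 2, 3, 5, 6, 7, 8} — 7 values for 7 variables — and 8 appears only in Erin's list, so Erin = 8.
The 6 still-open variables draw from only 6 values {1, 2, 3, 5, 6, 7}, so each is used; only Bob can be 7, hence Bob = 7.
The 5 still-open variables together cover exactly {1, 2, 3, 5, 6} — 5 values for 5 variables — and 1 appears only in Grace's list, so Grace = 1.

Grace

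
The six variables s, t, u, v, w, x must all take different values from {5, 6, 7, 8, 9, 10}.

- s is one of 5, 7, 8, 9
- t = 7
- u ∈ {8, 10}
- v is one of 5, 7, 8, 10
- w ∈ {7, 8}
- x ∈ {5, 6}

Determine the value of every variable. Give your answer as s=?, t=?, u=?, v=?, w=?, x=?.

s=9, t=7, u=10, v=5, w=8, x=6

t must be 7 (only option left). Strike 7 from s, v, w.
That leaves w = 8. So s, u, v can't be 8.
u must be 10 (only option left). So v can't be 10.
v's domain is down to {5}, so v = 5. Strike 5 from s, x.
x has just one choice, so x = 6.
s's domain is down to {9}, so s = 9.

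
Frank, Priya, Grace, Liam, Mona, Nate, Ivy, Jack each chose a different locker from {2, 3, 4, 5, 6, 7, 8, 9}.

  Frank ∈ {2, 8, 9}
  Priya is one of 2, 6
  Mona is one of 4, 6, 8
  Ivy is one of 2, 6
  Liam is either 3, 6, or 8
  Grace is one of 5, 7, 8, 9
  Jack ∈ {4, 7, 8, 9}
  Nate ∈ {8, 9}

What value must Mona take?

4

Among the 8 variables, 3 fits only Liam (and all 8 values in {2, 3, 4, 5, 6, 7, 8, 9} must be used), so Liam = 3.
Among the 7 still-open variables, 5 fits only Grace (and all 7 values in {2, 4, 5, 6, 7, 8, 9} must be used), so Grace = 5.
The 6 still-open variables draw from only 6 values {2, 4, 6, 7, 8, 9}, so each is used; only Jack can be 7, hence Jack = 7.
The 5 still-open variables draw from only 5 values {2, 4, 6, 8, 9}, so each is used; only Mona can be 4, hence Mona = 4.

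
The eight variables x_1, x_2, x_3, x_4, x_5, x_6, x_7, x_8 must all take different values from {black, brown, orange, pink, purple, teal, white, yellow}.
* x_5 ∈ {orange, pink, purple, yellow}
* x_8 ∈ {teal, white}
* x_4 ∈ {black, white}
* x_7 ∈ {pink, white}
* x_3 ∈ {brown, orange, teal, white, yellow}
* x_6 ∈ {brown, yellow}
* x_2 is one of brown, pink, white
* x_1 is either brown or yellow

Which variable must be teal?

The 8 variables draw from only 8 values {black, brown, orange, pink, purple, teal, white, yellow}, so each is used; only x_4 can be black, hence x_4 = black.
The 7 still-open variables draw from only 7 values {brown, orange, pink, purple, teal, white, yellow}, so each is used; only x_5 can be purple, hence x_5 = purple.
The 6 still-open variables draw from only 6 values {brown, orange, pink, teal, white, yellow}, so each is used; only x_3 can be orange, hence x_3 = orange.
The 5 still-open variables together cover exactly {brown, pink, teal, white, yellow} — 5 values for 5 variables — and teal appears only in x_8's list, so x_8 = teal.

x_8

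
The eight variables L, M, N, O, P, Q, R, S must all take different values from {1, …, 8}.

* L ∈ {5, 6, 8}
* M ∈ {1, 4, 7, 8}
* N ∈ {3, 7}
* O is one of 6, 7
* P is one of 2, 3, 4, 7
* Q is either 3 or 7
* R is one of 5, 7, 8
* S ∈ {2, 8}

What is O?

6

Among the 8 variables, 1 fits only M (and all 8 values in {1, 2, 3, 4, 5, 6, 7, 8} must be used), so M = 1.
Among the 7 still-open variables, 4 fits only P (and all 7 values in {2, 3, 4, 5, 6, 7, 8} must be used), so P = 4.
The 6 still-open variables draw from only 6 values {2, 3, 5, 6, 7, 8}, so each is used; only S can be 2, hence S = 2.
N and Q share exactly the 2 values {3, 7}; by pigeonhole those values go to them, so strike 3, 7 from O, R.
So O = 6.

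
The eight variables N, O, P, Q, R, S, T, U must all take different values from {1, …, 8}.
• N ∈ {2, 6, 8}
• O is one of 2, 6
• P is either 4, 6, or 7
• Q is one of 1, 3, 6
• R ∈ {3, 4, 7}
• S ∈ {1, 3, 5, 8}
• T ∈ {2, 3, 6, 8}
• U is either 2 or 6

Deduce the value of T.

3

Among the 8 variables, 5 fits only S (and all 8 values in {1, 2, 3, 4, 5, 6, 7, 8} must be used), so S = 5.
Among the 7 still-open variables, 1 fits only Q (and all 7 values in {1, 2, 3, 4, 6, 7, 8} must be used), so Q = 1.
O and U share exactly the 2 values {2, 6}; by pigeonhole those values go to them, so strike 2, 6 from N, P, T.
N must be 8 (only option left). Strike 8 from T.
So T = 3.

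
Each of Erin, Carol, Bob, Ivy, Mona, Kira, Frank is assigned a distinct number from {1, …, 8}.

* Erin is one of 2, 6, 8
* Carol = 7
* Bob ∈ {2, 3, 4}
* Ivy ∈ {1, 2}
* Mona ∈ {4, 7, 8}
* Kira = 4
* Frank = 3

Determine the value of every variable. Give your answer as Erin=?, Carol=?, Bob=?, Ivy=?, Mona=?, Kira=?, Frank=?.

Erin=6, Carol=7, Bob=2, Ivy=1, Mona=8, Kira=4, Frank=3

Carol's domain is down to {7}, so Carol = 7. Eliminate 7 elsewhere: Mona.
Kira must be 4 (only option left). Strike 4 from Bob, Mona.
Frank's domain is down to {3}, so Frank = 3. Eliminate 3 elsewhere: Bob.
Bob has just one choice, so Bob = 2. So Erin, Ivy can't be 2.
Ivy's domain is down to {1}, so Ivy = 1.
That leaves Mona = 8. So Erin can't be 8.
Erin has just one choice, so Erin = 6.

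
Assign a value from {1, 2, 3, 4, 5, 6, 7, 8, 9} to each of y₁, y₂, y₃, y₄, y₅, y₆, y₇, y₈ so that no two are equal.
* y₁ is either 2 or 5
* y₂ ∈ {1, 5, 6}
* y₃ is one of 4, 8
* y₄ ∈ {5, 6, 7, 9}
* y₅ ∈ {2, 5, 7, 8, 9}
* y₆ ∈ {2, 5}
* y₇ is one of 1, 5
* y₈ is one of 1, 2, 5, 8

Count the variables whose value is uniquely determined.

4

The 8 variables draw from only 8 values {1, 2, 4, 5, 6, 7, 8, 9}, so each is used; only y₃ can be 4, hence y₃ = 4.
The 2 variables y₁ and y₆ are confined to {2, 5}, which locks those values in; drop them from y₂, y₄, y₅, y₇, y₈.
That leaves y₇ = 1. Eliminate 1 elsewhere: y₂, y₈.
y₈ has just one choice, so y₈ = 8. Eliminate 8 elsewhere: y₅.
y₂ has just one choice, so y₂ = 6. Remove 6 from y₄.
Determined: y₂=6, y₃=4, y₇=1, y₈=8. The other variables each still have more than one consistent value. That makes 4.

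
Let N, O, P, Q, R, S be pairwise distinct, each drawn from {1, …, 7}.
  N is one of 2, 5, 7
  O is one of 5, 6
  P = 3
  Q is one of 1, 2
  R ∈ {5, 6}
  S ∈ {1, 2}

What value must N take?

7

P must be 3 (only option left).
The 5 still-open variables together cover exactly {1, 2, 5, 6, 7} — 5 values for 5 variables — and 7 appears only in N's list, so N = 7.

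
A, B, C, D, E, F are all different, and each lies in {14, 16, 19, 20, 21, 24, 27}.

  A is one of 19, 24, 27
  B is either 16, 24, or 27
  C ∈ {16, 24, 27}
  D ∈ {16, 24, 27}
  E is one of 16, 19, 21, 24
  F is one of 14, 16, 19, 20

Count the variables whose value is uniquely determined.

The 3 variables B, C, D are confined to {16, 24, 27}, which locks those values in; drop them from A, E, F.
A must be 19 (only option left). So E, F can't be 19.
E must be 21 (only option left).
Determined: A=19, E=21. The other variables each still have more than one consistent value. That makes 2.

2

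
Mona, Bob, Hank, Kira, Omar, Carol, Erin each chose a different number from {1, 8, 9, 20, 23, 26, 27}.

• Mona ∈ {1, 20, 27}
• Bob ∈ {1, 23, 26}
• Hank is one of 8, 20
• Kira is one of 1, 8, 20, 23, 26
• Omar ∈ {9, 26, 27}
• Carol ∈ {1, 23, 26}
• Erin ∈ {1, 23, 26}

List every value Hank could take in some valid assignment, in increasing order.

Among the 7 variables, 9 fits only Omar (and all 7 values in {1, 8, 9, 20, 23, 26, 27} must be used), so Omar = 9.
The 6 still-open variables draw from only 6 values {1, 8, 20, 23, 26, 27}, so each is used; only Mona can be 27, hence Mona = 27.
The 3 variables Bob, Carol, Erin are confined to {1, 23, 26}, which locks those values in; drop them from Kira.
No further eliminations apply; Hank can still be any of 8, 20.

8, 20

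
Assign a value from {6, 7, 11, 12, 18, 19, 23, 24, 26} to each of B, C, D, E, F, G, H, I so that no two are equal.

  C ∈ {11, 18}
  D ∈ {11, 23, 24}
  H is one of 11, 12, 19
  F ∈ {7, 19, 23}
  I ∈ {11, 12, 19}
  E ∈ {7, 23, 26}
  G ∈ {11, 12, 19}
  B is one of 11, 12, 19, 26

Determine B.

26

Among the 8 variables, 18 fits only C (and all 8 values in {7, 11, 12, 18, 19, 23, 24, 26} must be used), so C = 18.
The 7 still-open variables together cover exactly {7, 11, 12, 19, 23, 24, 26} — 7 values for 7 variables — and 24 appears only in D's list, so D = 24.
G, H, I between them cover only {11, 12, 19} — a naked triple. Remove those values from B, F.
So B = 26.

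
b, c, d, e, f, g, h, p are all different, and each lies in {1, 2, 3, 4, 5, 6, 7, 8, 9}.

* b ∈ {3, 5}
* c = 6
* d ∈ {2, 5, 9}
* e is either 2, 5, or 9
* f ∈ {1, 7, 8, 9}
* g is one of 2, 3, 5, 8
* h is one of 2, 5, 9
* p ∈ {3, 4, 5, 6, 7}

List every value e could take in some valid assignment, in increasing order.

c's domain is down to {6}, so c = 6. So p can't be 6.
d, e, h share exactly the 3 values {2, 5, 9}; by pigeonhole those values go to them, so strike 2, 5, 9 from b, f, g, p.
b's domain is down to {3}, so b = 3. So g, p can't be 3.
g must be 8 (only option left). Remove 8 from f.
No further eliminations apply; e can still be any of 2, 5, 9.

2, 5, 9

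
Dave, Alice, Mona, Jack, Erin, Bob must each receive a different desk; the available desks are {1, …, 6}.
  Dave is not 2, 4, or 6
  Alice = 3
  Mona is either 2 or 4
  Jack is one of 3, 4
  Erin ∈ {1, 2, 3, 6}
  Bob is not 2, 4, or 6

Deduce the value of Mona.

2

Alice's domain is down to {3}, so Alice = 3. So Dave, Jack, Erin, Bob can't be 3.
That leaves Jack = 4. So Mona can't be 4.
So Mona = 2.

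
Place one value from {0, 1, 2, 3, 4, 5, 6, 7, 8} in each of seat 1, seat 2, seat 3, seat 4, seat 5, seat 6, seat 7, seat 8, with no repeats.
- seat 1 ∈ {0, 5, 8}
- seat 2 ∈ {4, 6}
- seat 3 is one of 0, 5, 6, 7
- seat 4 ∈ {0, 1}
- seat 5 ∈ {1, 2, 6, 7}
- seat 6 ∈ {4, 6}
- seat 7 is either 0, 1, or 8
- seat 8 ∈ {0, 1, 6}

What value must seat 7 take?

Among the 8 variables, 2 fits only seat 5 (and all 8 values in {0, 1, 2, 4, 5, 6, 7, 8} must be used), so seat 5 = 2.
The 7 still-open variables draw from only 7 values {0, 1, 4, 5, 6, 7, 8}, so each is used; only seat 3 can be 7, hence seat 3 = 7.
Among the 6 still-open variables, 5 fits only seat 1 (and all 6 values in {0, 1, 4, 5, 6, 8} must be used), so seat 1 = 5.
The 5 still-open variables together cover exactly {0, 1, 4, 6, 8} — 5 values for 5 variables — and 8 appears only in seat 7's list, so seat 7 = 8.

8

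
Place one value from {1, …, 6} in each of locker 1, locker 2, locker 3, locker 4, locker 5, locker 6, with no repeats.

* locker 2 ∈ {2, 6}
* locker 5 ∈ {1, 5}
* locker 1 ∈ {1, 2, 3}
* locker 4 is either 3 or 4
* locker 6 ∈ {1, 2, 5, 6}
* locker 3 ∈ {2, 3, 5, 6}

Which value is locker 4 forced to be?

4

The 6 variables draw from only 6 values {1, 2, 3, 4, 5, 6}, so each is used; only locker 4 can be 4, hence locker 4 = 4.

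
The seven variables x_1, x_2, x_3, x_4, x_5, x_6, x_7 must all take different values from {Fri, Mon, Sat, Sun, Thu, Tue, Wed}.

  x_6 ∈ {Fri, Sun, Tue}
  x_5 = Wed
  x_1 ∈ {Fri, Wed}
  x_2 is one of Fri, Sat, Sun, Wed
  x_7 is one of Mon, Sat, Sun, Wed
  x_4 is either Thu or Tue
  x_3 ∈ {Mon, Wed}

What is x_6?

x_5 must be Wed (only option left). Remove Wed from x_1, x_2, x_3, x_7.
That leaves x_1 = Fri. Remove Fri from x_2, x_6.
That leaves x_3 = Mon. Remove Mon from x_7.
Among the 4 still-open variables, Thu fits only x_4 (and all 4 values in {Sat, Sun, Thu, Tue} must be used), so x_4 = Thu.
The 3 still-open variables together cover exactly {Sat, Sun, Tue} — 3 values for 3 variables — and Tue appears only in x_6's list, so x_6 = Tue.

Tue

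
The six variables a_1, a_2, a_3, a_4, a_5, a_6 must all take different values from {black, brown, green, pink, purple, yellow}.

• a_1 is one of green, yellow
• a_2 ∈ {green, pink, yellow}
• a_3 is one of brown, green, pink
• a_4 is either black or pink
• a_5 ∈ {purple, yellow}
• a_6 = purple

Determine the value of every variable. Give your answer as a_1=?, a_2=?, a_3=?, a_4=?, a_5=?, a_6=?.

a_1=green, a_2=pink, a_3=brown, a_4=black, a_5=yellow, a_6=purple

a_6's domain is down to {purple}, so a_6 = purple. Eliminate purple elsewhere: a_5.
a_5 has just one choice, so a_5 = yellow. Strike yellow from a_1, a_2.
a_1 has just one choice, so a_1 = green. Eliminate green elsewhere: a_2, a_3.
a_2 has just one choice, so a_2 = pink. So a_3, a_4 can't be pink.
a_3 has just one choice, so a_3 = brown.
a_4's domain is down to {black}, so a_4 = black.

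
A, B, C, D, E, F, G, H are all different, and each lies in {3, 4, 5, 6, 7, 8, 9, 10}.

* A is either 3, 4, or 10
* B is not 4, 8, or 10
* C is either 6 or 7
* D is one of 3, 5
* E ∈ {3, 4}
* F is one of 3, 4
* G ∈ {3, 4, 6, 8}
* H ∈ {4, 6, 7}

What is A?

The 8 variables draw from only 8 values {3, 4, 5, 6, 7, 8, 9, 10}, so each is used; only G can be 8, hence G = 8.
Among the 7 still-open variables, 9 fits only B (and all 7 values in {3, 4, 5, 6, 7, 9, 10} must be used), so B = 9.
The 6 still-open variables draw from only 6 values {3, 4, 5, 6, 7, 10}, so each is used; only D can be 5, hence D = 5.
The 5 still-open variables draw from only 5 values {3, 4, 6, 7, 10}, so each is used; only A can be 10, hence A = 10.

10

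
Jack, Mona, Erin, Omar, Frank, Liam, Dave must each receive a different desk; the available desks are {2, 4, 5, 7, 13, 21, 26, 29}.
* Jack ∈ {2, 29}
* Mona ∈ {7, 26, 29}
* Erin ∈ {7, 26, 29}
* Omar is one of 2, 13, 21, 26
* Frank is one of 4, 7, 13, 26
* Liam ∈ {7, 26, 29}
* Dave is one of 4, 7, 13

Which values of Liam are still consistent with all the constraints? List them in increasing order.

The 7 variables draw from only 7 values {2, 4, 7, 13, 21, 26, 29}, so each is used; only Omar can be 21, hence Omar = 21.
The 6 still-open variables draw from only 6 values {2, 4, 7, 13, 26, 29}, so each is used; only Jack can be 2, hence Jack = 2.
Mona, Erin, Liam between them cover only {7, 26, 29} — a naked triple. Remove those values from Frank, Dave.
No further eliminations apply; Liam can still be any of 7, 26, 29.

7, 26, 29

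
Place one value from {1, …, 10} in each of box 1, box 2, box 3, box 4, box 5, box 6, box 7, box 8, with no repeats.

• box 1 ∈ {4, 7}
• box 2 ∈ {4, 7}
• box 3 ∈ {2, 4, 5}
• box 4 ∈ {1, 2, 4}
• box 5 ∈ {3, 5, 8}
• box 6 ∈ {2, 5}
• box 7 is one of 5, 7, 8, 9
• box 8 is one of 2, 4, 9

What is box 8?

The 8 variables together cover exactly {1, 2, 3, 4, 5, 7, 8, 9} — 8 values for 8 variables — and 1 appears only in box 4's list, so box 4 = 1.
The 7 still-open variables together cover exactly {2, 3, 4, 5, 7, 8, 9} — 7 values for 7 variables — and 3 appears only in box 5's list, so box 5 = 3.
The 6 still-open variables together cover exactly {2, 4, 5, 7, 8, 9} — 6 values for 6 variables — and 8 appears only in box 7's list, so box 7 = 8.
The 5 still-open variables draw from only 5 values {2, 4, 5, 7, 9}, so each is used; only box 8 can be 9, hence box 8 = 9.

9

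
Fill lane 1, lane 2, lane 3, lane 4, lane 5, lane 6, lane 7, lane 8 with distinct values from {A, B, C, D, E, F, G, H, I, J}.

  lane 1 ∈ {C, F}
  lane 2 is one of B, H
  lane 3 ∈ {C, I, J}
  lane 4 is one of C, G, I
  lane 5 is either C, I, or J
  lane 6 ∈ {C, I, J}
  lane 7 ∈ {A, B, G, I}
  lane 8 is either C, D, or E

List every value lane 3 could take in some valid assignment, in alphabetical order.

lane 3, lane 5, lane 6 between them cover only {C, I, J} — a naked triple. Remove those values from lane 1, lane 4, lane 7, lane 8.
That leaves lane 1 = F.
lane 4 must be G (only option left). Remove G from lane 7.
No further eliminations apply; lane 3 can still be any of C, I, J.

C, I, J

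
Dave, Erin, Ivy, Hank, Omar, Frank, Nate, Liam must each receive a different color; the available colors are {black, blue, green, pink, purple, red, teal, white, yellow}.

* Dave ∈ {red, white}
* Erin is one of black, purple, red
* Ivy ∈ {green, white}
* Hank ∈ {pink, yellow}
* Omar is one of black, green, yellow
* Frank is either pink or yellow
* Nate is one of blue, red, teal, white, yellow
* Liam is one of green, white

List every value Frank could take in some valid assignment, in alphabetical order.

Ivy and Liam between them cover only {green, white} — a naked pair. Remove those values from Dave, Omar, Nate.
Dave's domain is down to {red}, so Dave = red. Strike red from Erin, Nate.
Hank and Frank between them cover only {pink, yellow} — a naked pair. Remove those values from Omar, Nate.
Omar's domain is down to {black}, so Omar = black. So Erin can't be black.
Erin has just one choice, so Erin = purple.
No further eliminations apply; Frank can still be any of pink, yellow.

pink, yellow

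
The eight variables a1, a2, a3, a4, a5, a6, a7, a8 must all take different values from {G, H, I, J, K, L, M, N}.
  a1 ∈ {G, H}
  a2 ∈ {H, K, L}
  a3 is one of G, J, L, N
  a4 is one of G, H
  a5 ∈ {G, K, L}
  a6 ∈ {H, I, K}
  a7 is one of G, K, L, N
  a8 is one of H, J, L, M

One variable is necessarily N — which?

a7

The 8 variables draw from only 8 values {G, H, I, J, K, L, M, N}, so each is used; only a6 can be I, hence a6 = I.
Among the 7 still-open variables, M fits only a8 (and all 7 values in {G, H, J, K, L, M, N} must be used), so a8 = M.
The 6 still-open variables together cover exactly {G, H, J, K, L, N} — 6 values for 6 variables — and J appears only in a3's list, so a3 = J.
Among the 5 still-open variables, N fits only a7 (and all 5 values in {G, H, K, L, N} must be used), so a7 = N.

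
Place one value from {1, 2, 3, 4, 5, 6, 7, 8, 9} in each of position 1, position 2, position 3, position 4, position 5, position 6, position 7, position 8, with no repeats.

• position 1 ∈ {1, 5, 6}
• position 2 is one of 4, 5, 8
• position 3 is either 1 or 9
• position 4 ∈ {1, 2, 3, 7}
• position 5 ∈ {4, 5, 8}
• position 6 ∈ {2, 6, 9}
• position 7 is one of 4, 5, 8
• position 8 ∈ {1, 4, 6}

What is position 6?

The 3 variables position 2, position 5, position 7 are confined to {4, 5, 8}, which locks those values in; drop them from position 1, position 8.
The 2 variables position 1 and position 8 are confined to {1, 6}, which locks those values in; drop them from position 3, position 4, position 6.
position 3 must be 9 (only option left). Strike 9 from position 6.
So position 6 = 2.

2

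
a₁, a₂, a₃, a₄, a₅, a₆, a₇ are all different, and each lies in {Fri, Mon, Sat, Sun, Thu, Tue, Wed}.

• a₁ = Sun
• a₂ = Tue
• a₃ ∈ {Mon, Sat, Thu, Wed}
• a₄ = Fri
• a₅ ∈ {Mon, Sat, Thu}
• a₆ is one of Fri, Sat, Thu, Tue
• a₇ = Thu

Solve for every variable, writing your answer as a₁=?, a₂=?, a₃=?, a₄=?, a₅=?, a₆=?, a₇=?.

a₁ has just one choice, so a₁ = Sun.
a₂'s domain is down to {Tue}, so a₂ = Tue. Strike Tue from a₆.
a₄ has just one choice, so a₄ = Fri. Remove Fri from a₆.
a₇ must be Thu (only option left). So a₃, a₅, a₆ can't be Thu.
a₆ has just one choice, so a₆ = Sat. So a₃, a₅ can't be Sat.
That leaves a₅ = Mon. Remove Mon from a₃.
a₃ must be Wed (only option left).

a₁=Sun, a₂=Tue, a₃=Wed, a₄=Fri, a₅=Mon, a₆=Sat, a₇=Thu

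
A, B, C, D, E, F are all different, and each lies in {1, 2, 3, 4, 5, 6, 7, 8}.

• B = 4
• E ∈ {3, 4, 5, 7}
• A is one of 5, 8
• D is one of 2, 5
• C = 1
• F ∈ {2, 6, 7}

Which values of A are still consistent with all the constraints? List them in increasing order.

B must be 4 (only option left). Strike 4 from E.
C has just one choice, so C = 1.
No further eliminations apply; A can still be any of 5, 8.

5, 8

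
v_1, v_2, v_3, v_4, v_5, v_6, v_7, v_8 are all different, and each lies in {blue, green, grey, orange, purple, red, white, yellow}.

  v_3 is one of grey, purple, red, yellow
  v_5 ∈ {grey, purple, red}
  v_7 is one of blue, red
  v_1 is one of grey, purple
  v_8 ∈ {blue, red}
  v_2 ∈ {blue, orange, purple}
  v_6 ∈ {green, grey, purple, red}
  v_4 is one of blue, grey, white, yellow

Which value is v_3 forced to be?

yellow

The 8 variables draw from only 8 values {blue, green, grey, orange, purple, red, white, yellow}, so each is used; only v_6 can be green, hence v_6 = green.
Among the 7 still-open variables, orange fits only v_2 (and all 7 values in {blue, grey, orange, purple, red, white, yellow} must be used), so v_2 = orange.
The 6 still-open variables together cover exactly {blue, grey, purple, red, white, yellow} — 6 values for 6 variables — and white appears only in v_4's list, so v_4 = white.
The 5 still-open variables draw from only 5 values {blue, grey, purple, red, yellow}, so each is used; only v_3 can be yellow, hence v_3 = yellow.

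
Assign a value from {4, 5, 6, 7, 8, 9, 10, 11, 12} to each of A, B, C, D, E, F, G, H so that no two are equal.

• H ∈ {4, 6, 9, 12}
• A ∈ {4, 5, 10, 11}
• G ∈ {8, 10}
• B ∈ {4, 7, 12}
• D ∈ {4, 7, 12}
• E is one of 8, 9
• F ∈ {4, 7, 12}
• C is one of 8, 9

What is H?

6

C and E between them cover only {8, 9} — a naked pair. Remove those values from G, H.
G's domain is down to {10}, so G = 10. Eliminate 10 elsewhere: A.
B, D, F between them cover only {4, 7, 12} — a naked triple. Remove those values from A, H.
So H = 6.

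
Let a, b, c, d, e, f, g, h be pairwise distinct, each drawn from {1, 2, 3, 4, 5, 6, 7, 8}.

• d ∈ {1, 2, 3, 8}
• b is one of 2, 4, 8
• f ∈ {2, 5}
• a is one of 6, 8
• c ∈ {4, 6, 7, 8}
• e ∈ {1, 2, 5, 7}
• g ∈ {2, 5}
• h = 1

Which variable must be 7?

h's domain is down to {1}, so h = 1. Strike 1 from d, e.
Among the 7 still-open variables, 3 fits only d (and all 7 values in {2, 3, 4, 5, 6, 7, 8} must be used), so d = 3.
f and g between them cover only {2, 5} — a naked pair. Remove those values from b, e.
So 7 goes to e.

e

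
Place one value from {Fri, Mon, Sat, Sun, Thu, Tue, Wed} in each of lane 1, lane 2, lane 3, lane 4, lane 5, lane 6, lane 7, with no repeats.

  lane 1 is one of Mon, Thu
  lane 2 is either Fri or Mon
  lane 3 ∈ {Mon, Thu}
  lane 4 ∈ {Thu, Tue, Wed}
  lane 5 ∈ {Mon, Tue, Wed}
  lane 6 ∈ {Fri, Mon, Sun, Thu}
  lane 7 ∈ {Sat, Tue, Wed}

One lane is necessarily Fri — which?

lane 2

The 7 variables draw from only 7 values {Fri, Mon, Sat, Sun, Thu, Tue, Wed}, so each is used; only lane 7 can be Sat, hence lane 7 = Sat.
Among the 6 still-open variables, Sun fits only lane 6 (and all 6 values in {Fri, Mon, Sun, Thu, Tue, Wed} must be used), so lane 6 = Sun.
The 5 still-open variables together cover exactly {Fri, Mon, Thu, Tue, Wed} — 5 values for 5 variables — and Fri appears only in lane 2's list, so lane 2 = Fri.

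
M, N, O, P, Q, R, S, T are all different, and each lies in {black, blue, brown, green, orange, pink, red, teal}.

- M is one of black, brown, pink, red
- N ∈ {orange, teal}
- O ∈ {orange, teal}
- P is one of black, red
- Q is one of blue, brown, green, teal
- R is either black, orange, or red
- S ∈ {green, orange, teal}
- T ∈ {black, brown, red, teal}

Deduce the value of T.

Among the 8 variables, blue fits only Q (and all 8 values in {black, blue, brown, green, orange, pink, red, teal} must be used), so Q = blue.
The 7 still-open variables draw from only 7 values {black, brown, green, orange, pink, red, teal}, so each is used; only S can be green, hence S = green.
Among the 6 still-open variables, pink fits only M (and all 6 values in {black, brown, orange, pink, red, teal} must be used), so M = pink.
Among the 5 still-open variables, brown fits only T (and all 5 values in {black, brown, orange, red, teal} must be used), so T = brown.

brown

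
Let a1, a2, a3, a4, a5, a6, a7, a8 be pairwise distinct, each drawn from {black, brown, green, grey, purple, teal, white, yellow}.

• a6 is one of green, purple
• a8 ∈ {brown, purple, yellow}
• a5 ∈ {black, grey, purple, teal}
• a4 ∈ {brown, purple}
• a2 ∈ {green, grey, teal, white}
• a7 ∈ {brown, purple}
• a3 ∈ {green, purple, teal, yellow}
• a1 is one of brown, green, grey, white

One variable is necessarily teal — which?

Among the 8 variables, black fits only a5 (and all 8 values in {black, brown, green, grey, purple, teal, white, yellow} must be used), so a5 = black.
a4 and a7 between them cover only {brown, purple} — a naked pair. Remove those values from a1, a3, a6, a8.
That leaves a6 = green. So a1, a2, a3 can't be green.
a8 must be yellow (only option left). Remove yellow from a3.
So teal goes to a3.

a3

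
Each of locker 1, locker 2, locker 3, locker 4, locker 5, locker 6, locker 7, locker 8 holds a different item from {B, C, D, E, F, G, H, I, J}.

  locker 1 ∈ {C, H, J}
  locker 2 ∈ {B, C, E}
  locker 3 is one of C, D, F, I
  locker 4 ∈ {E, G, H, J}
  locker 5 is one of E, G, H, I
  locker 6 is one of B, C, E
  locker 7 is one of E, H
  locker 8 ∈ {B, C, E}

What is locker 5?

locker 2, locker 6, locker 8 between them cover only {B, C, E} — a naked triple. Remove those values from locker 1, locker 3, locker 4, locker 5, locker 7.
locker 7's domain is down to {H}, so locker 7 = H. Remove H from locker 1, locker 4, locker 5.
That leaves locker 1 = J. Strike J from locker 4.
That leaves locker 4 = G. Eliminate G elsewhere: locker 5.
So locker 5 = I.

I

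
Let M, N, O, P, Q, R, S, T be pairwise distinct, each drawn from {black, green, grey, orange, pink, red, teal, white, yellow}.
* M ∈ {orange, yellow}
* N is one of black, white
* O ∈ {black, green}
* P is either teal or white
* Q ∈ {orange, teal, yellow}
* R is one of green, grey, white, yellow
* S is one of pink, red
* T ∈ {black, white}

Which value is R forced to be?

N and T share exactly the 2 values {black, white}; by pigeonhole those values go to them, so strike black, white from O, P, R.
O has just one choice, so O = green. So R can't be green.
P has just one choice, so P = teal. Strike teal from Q.
The 2 variables M and Q are confined to {orange, yellow}, which locks those values in; drop them from R.
So R = grey.

grey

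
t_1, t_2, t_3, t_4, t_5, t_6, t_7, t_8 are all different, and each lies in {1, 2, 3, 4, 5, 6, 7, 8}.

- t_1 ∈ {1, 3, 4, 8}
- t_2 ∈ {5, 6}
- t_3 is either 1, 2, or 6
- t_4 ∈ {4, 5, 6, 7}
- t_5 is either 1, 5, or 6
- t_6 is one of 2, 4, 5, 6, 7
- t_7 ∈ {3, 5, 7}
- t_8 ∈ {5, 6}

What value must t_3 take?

2

Among the 8 variables, 8 fits only t_1 (and all 8 values in {1, 2, 3, 4, 5, 6, 7, 8} must be used), so t_1 = 8.
The 7 still-open variables draw from only 7 values {1, 2, 3, 4, 5, 6, 7}, so each is used; only t_7 can be 3, hence t_7 = 3.
t_2 and t_8 between them cover only {5, 6} — a naked pair. Remove those values from t_3, t_4, t_5, t_6.
t_5 has just one choice, so t_5 = 1. Remove 1 from t_3.
So t_3 = 2.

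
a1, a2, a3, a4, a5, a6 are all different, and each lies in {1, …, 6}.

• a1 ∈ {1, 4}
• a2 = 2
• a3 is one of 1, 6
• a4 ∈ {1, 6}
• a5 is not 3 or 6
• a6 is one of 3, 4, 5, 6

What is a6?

a2 must be 2 (only option left). So a5 can't be 2.
The 5 still-open variables draw from only 5 values {1, 3, 4, 5, 6}, so each is used; only a6 can be 3, hence a6 = 3.

3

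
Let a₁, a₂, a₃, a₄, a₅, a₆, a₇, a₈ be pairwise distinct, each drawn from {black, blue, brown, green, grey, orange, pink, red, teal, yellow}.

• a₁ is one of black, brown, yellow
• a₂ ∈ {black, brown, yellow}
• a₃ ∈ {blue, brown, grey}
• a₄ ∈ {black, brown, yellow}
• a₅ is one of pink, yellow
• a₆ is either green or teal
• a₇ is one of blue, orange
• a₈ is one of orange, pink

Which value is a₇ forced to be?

a₁, a₂, a₄ share exactly the 3 values {black, brown, yellow}; by pigeonhole those values go to them, so strike black, brown, yellow from a₃, a₅.
a₅ has just one choice, so a₅ = pink. Eliminate pink elsewhere: a₈.
a₈'s domain is down to {orange}, so a₈ = orange. Eliminate orange elsewhere: a₇.
So a₇ = blue.

blue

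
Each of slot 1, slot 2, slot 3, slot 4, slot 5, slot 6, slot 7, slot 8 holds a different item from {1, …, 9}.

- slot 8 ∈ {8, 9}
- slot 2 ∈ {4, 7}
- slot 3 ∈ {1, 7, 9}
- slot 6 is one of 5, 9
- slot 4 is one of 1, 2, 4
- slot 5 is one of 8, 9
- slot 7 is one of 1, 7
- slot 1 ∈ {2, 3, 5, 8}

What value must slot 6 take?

5

Among the 8 variables, 3 fits only slot 1 (and all 8 values in {1, 2, 3, 4, 5, 7, 8, 9} must be used), so slot 1 = 3.
Among the 7 still-open variables, 2 fits only slot 4 (and all 7 values in {1, 2, 4, 5, 7, 8, 9} must be used), so slot 4 = 2.
Among the 6 still-open variables, 4 fits only slot 2 (and all 6 values in {1, 4, 5, 7, 8, 9} must be used), so slot 2 = 4.
The 5 still-open variables draw from only 5 values {1, 5, 7, 8, 9}, so each is used; only slot 6 can be 5, hence slot 6 = 5.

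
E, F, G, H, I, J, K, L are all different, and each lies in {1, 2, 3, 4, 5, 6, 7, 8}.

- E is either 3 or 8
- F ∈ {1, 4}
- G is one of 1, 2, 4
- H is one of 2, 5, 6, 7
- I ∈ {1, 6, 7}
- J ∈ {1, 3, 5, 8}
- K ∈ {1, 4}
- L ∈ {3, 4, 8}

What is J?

The 2 variables F and K are confined to {1, 4}, which locks those values in; drop them from G, I, J, L.
That leaves G = 2. Eliminate 2 elsewhere: H.
The 2 variables E and L are confined to {3, 8}, which locks those values in; drop them from J.
So J = 5.

5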